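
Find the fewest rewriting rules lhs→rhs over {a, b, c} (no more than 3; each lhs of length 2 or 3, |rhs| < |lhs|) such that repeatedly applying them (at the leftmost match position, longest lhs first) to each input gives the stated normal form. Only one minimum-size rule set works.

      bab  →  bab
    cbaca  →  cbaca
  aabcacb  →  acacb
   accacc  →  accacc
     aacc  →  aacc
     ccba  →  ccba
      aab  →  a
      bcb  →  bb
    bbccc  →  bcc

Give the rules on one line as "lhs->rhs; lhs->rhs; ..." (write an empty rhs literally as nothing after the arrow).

  | bab
  | cbaca
  | aabcacb => acacb
  | accacc

aab->a; bbc->b; bcb->bb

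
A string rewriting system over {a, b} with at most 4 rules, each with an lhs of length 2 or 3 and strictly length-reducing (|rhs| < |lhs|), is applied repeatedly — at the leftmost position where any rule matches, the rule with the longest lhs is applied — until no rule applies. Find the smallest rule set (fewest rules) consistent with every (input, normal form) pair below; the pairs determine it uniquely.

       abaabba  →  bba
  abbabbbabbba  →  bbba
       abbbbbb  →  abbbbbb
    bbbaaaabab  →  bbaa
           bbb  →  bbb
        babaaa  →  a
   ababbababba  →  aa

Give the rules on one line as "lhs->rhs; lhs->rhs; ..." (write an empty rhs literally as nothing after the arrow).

aaa->; aab->aa; aba->aa; bab->a

  | abaabba => aaabba => bba
  | abbabbbabbba => ababbabbba => aabbabbba => aababbba => aaabbba => bbba
  | abbbbbb
  | bbbaaaabab => bbbabab => bbaab => bbaa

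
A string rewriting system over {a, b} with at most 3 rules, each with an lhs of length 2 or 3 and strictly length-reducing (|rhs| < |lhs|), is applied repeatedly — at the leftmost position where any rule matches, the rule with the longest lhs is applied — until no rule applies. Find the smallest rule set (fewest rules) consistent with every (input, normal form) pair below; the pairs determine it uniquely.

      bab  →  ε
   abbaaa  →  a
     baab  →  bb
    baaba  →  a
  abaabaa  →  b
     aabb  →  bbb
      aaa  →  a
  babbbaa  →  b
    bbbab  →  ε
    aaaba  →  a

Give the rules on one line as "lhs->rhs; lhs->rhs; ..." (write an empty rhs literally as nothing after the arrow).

aa->b; ab->; ba->a

  | bab => ab => ε
  | abbaaa => baaa => aaa => ba => a
  | baab => aab => bb
  | baaba => aaba => bba => ba => a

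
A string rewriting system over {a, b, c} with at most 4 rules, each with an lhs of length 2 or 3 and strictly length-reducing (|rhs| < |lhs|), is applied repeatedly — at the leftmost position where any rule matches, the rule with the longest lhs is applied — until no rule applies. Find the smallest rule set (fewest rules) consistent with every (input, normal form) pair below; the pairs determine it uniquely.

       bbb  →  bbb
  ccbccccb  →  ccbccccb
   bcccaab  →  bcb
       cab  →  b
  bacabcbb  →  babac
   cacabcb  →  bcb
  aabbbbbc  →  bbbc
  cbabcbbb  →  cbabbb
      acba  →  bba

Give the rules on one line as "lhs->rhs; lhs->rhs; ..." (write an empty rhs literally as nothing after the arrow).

  | bbb
  | ccbccccb
  | bcccaab => bccab => bcb
  | cab => b

aab->c; acb->bb; ca->; cbb->ac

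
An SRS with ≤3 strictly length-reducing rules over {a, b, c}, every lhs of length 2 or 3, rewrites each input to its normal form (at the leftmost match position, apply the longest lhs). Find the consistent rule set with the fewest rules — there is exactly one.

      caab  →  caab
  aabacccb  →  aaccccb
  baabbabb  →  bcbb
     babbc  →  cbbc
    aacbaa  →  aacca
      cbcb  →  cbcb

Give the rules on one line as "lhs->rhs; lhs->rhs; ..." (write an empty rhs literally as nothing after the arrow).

ba->c; cab->b

  | caab
  | aabacccb => aaccccb
  | baabbabb => cabbabb => bbabb => bcbb
  | babbc => cbbc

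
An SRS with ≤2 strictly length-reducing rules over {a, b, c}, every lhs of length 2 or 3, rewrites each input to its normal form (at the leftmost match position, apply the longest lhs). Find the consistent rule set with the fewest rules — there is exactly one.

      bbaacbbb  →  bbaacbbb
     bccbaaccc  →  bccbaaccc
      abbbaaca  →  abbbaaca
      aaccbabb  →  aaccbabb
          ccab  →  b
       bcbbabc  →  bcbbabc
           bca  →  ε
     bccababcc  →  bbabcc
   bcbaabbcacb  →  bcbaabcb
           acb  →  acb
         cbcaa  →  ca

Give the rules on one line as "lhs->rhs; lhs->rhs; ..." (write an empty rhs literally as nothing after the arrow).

bca->; cca->

  | bbaacbbb
  | bccbaaccc
  | abbbaaca
  | aaccbabb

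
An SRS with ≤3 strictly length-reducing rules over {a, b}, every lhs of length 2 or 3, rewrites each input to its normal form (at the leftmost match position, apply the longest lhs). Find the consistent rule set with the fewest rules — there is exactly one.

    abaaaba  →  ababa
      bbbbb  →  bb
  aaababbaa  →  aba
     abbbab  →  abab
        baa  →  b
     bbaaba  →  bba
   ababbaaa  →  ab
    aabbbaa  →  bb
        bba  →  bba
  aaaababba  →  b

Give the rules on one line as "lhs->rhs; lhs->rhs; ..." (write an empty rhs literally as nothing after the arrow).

  | abaaaba => ababa
  | bbbbb => bbbb => bbb => bb
  | aaababbaa => ababbaa => abaaa => aba
  | abbbab => abab

aa->; abb->a; bbb->bb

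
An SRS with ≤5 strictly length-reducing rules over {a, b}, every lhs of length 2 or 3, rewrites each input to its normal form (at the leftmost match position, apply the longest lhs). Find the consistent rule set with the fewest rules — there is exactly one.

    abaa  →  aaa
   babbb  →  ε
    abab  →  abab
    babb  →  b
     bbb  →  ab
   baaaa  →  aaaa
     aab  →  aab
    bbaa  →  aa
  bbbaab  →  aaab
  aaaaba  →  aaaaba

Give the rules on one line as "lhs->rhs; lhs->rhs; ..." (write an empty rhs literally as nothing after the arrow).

abb->; baa->aa; bb->; bbb->ab

  | abaa => aaa
  | babbb => bb => ε
  | abab
  | babb => b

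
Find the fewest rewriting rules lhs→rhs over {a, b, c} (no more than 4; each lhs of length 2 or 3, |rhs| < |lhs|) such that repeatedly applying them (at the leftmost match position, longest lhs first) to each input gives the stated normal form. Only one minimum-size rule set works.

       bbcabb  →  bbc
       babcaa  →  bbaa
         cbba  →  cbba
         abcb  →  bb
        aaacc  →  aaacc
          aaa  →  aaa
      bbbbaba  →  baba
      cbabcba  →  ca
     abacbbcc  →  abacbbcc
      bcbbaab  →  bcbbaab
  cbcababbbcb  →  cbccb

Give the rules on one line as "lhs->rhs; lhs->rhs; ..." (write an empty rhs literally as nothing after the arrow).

  | bbcabb => bbc
  | babcaa => bbaa
  | cbba
  | abcb => bb

abb->; abc->b; bbb->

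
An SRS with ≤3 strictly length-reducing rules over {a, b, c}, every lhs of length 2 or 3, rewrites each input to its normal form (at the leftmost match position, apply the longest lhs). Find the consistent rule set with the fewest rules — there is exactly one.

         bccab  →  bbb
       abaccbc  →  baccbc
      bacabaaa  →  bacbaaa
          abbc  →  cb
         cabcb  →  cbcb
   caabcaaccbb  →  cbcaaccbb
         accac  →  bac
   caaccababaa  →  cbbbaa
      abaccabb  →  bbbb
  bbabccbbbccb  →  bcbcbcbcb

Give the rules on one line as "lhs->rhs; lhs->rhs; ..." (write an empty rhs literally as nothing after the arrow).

ab->b; bbc->cb; cca->ba

  | bccab => bbab => bbb
  | abaccbc => baccbc
  | bacabaaa => bacbaaa
  | abbc => bbc => cb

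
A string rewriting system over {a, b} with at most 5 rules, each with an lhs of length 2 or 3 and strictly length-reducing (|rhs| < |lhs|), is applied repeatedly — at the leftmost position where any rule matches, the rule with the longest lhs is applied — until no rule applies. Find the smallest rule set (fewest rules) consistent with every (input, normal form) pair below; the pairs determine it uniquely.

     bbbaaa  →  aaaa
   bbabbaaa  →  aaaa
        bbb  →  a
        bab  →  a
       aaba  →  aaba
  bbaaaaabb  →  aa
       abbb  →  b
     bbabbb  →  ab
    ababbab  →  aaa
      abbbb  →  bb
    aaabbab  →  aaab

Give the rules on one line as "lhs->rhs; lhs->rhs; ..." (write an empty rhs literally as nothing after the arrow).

abb->; baa->a; bab->a; bbb->a

  | bbbaaa => aaaa
  | bbabbaaa => babaaa => aaaa
  | bbb => a
  | bab => a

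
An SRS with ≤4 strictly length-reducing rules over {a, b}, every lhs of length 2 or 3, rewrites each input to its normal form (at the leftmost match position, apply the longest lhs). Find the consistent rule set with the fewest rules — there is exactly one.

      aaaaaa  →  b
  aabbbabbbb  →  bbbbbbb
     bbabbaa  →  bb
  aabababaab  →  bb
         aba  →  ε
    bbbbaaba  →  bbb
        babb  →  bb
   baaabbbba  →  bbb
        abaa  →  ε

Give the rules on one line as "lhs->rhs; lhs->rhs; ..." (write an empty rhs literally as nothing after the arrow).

  | aaaaaa => baaaa => aa => b
  | aabbbabbbb => bbbbabbbb => bbbbbbb
  | bbabbaa => bbbaa => bb
  | aabababaab => bbababaab => bbabaab => bbaab => bb

aa->b; ab->b; ba->; baa->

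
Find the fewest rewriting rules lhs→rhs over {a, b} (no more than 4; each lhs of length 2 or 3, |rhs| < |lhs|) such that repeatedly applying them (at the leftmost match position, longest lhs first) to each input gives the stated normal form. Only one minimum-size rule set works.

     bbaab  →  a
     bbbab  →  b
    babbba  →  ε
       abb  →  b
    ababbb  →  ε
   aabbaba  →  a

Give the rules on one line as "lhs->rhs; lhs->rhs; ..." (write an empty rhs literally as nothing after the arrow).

ab->; ba->; bb->

  | bbaab => aab => a
  | bbbab => bab => b
  | babbba => bbba => ba => ε
  | abb => b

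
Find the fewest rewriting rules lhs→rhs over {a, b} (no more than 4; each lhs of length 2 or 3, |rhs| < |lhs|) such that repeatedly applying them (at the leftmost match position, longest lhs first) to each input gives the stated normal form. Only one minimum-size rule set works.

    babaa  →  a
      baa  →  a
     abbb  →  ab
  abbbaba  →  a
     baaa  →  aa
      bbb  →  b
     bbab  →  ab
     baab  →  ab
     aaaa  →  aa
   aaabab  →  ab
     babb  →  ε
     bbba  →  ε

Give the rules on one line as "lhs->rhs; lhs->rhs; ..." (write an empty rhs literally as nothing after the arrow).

aaa->a; ba->; bb->

  | babaa => baa => a
  | baa => a
  | abbb => ab
  | abbbaba => ababa => aba => a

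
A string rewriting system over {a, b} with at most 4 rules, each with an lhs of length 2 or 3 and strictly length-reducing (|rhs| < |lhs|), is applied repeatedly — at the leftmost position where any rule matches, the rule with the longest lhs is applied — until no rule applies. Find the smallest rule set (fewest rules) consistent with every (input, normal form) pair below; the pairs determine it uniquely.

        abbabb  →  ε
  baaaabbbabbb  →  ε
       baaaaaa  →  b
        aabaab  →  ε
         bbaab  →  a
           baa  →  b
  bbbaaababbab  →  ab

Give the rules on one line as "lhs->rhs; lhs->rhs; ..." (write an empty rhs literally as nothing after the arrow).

  | abbabb => abbbb => aab => ε
  | baaaabbbabbb => baaabbbabbb => baabbbabbb => babbbabbb => bbbbabbb => ababbb => abbbb => aab => ε
  | baaaaaa => baaaaa => baaaa => baaa => baa => ba => b
  | aabaab => aab => ε

aaa->ab; aab->; ba->b; bbb->a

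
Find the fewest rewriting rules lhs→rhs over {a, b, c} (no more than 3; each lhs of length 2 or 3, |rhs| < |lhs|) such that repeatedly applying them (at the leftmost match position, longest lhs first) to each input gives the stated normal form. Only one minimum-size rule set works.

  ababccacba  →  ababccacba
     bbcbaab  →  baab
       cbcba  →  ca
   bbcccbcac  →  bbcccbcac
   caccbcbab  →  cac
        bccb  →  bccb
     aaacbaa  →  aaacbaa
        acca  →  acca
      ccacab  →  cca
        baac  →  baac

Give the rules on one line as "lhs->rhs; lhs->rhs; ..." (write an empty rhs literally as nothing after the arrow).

  | ababccacba
  | bbcbaab => baab
  | cbcba => ca
  | bbcccbcac

bcb->; cab->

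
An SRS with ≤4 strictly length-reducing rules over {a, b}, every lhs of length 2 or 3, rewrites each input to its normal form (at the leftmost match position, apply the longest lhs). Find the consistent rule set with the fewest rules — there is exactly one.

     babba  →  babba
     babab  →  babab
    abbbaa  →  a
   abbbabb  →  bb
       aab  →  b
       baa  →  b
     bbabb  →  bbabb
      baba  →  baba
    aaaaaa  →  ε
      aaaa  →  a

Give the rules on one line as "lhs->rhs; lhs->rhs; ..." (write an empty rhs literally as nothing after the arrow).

aa->; aaa->; bbb->a

  | babba
  | babab
  | abbbaa => aaaa => a
  | abbbabb => aaabb => bb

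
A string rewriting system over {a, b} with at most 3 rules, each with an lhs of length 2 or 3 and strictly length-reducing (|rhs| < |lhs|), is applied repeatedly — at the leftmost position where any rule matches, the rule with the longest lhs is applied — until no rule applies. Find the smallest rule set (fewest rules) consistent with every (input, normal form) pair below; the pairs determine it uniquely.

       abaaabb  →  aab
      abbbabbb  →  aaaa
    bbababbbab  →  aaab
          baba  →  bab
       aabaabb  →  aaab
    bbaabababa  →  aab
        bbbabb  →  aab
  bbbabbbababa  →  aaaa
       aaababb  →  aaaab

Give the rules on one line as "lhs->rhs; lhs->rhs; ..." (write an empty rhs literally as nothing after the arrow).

aba->ab; bb->a; bba->bb

  | abaaabb => abaabb => ababb => abbb => aab
  | abbbabbb => aababbb => aabbbb => aaabb => aaaa
  | bbababbbab => bbbabbbab => ababbbab => abbbbab => aabbab => aabbb => aaab
  | baba => bab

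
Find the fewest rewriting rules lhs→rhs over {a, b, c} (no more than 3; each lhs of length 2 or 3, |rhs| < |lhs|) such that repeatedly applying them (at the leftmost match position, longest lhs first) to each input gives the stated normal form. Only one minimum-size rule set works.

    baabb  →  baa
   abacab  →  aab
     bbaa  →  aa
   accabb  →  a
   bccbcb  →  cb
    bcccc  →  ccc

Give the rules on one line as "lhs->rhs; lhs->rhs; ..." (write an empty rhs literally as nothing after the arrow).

ac->b; bb->; bc->

  | baabb => baa
  | abacab => abbab => aab
  | bbaa => aa
  | accabb => bcabb => abb => a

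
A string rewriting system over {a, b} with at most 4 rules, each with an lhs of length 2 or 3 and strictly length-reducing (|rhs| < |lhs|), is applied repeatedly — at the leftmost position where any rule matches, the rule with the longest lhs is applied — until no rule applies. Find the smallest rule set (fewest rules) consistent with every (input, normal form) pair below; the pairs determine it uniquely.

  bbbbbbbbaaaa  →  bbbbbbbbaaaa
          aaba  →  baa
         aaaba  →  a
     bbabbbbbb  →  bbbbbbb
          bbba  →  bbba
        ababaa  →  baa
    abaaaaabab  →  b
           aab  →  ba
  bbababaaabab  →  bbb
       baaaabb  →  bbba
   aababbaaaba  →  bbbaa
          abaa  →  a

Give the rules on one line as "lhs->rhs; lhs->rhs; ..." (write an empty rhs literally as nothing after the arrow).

aab->ba; ab->; aba->

  | bbbbbbbbaaaa
  | aaba => baa
  | aaaba => abaa => a
  | bbabbbbbb => bbbbbbb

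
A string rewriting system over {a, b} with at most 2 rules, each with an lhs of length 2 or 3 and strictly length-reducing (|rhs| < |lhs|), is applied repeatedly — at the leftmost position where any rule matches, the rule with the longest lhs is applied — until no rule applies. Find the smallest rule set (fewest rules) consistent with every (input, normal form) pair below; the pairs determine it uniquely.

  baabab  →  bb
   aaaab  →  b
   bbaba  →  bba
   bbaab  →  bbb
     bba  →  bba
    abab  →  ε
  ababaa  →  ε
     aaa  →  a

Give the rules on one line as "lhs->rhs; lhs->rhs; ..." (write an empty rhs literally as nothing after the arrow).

aa->; ab->

  | baabab => bbab => bb
  | aaaab => aab => b
  | bbaba => bba
  | bbaab => bbb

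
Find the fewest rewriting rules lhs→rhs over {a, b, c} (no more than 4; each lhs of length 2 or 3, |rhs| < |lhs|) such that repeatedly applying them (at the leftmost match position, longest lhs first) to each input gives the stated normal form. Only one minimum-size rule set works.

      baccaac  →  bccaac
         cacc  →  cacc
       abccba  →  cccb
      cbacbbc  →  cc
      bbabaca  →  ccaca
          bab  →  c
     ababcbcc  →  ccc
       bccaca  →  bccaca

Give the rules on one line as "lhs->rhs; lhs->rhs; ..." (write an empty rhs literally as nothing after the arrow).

ab->c; ba->b; bb->c; cbc->

  | baccaac => bccaac
  | cacc
  | abccba => cccba => cccb
  | cbacbbc => cbcbbc => bbc => cc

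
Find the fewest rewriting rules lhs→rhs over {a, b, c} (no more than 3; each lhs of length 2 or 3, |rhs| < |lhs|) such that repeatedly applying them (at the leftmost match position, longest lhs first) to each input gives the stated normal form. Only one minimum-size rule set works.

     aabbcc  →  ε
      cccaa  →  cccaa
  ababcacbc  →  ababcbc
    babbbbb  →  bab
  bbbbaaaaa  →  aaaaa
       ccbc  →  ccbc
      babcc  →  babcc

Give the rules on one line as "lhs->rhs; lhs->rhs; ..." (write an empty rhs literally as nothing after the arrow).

ac->; bb->

  | aabbcc => aacc => ac => ε
  | cccaa
  | ababcacbc => ababcbc
  | babbbbb => babbb => bab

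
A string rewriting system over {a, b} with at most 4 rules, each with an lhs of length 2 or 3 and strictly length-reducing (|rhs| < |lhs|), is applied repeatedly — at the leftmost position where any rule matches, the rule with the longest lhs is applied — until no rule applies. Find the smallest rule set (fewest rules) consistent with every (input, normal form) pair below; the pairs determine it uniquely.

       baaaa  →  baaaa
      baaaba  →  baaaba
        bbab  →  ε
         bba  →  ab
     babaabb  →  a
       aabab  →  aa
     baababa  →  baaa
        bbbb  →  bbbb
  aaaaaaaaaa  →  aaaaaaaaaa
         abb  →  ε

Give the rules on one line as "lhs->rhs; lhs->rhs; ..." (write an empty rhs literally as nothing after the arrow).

  | baaaa
  | baaaba
  | bbab => abb => ε
  | bba => ab

abb->; bab->; bba->ab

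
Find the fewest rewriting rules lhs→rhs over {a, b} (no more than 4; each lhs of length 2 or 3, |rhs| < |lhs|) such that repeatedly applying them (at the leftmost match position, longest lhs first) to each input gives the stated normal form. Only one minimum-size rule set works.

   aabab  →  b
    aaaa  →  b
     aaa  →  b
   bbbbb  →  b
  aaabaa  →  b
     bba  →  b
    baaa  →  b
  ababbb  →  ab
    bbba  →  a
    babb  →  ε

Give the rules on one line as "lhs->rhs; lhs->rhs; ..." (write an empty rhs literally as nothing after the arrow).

aa->b; ba->b; bb->b; bbb->

  | aabab => bbab => bab => bb => b
  | aaaa => baa => ba => b
  | aaa => ba => b
  | bbbbb => bb => b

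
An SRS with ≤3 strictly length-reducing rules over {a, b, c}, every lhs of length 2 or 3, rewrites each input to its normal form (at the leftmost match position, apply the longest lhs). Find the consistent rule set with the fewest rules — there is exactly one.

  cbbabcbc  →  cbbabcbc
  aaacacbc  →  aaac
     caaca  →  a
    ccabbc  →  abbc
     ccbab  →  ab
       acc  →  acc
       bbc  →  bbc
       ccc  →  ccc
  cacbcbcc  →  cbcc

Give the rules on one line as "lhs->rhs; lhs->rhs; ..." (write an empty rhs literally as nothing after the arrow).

ca->c; cca->a; ccb->

  | cbbabcbc
  | aaacacbc => aaaccbc => aaac
  | caaca => caca => cca => a
  | ccabbc => abbc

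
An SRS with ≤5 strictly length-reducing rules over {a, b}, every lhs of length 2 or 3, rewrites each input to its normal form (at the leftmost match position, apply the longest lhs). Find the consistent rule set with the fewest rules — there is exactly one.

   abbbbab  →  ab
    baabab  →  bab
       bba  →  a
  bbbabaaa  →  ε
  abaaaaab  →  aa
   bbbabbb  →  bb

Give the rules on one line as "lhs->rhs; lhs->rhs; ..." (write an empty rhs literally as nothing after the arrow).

  | abbbbab => bbab => ab
  | baabab => bab
  | bba => a
  | bbbabaaa => babaaa => baa => ε

aab->; abb->; baa->; bba->a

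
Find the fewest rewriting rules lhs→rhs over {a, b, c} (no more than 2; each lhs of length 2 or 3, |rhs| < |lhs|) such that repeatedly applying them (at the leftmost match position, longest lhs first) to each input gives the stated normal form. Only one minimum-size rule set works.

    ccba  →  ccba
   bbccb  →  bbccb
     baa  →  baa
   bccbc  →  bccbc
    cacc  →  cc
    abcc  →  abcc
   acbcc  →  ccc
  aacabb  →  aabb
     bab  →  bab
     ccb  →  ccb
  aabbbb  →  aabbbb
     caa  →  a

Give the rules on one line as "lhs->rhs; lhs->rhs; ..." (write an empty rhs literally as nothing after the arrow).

acb->c; ca->

  | ccba
  | bbccb
  | baa
  | bccbc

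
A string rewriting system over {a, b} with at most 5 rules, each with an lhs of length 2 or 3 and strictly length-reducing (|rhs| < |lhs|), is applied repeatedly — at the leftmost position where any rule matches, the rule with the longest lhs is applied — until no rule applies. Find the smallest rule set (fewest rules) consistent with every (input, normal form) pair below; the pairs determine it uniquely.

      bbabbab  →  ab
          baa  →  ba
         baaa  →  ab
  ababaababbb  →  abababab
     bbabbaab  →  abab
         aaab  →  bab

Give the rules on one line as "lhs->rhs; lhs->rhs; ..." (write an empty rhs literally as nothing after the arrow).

aa->a; aaa->ba; bb->b; bba->ab

  | bbabbab => abbbab => abbab => aabb => abb => ab
  | baa => ba
  | baaa => bba => ab
  | ababaababbb => ababababbb => ababababb => abababab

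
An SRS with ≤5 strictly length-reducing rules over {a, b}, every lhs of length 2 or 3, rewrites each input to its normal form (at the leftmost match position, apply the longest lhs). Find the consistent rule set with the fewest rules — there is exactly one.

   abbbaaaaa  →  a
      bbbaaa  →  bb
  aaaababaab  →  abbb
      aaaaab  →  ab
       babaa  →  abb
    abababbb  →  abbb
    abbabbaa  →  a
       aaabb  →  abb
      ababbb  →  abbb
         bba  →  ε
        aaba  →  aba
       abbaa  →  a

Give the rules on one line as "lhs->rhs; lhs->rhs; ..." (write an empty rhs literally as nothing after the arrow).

  | abbbaaaaa => abaaaa => abbaa => aa => a
  | bbbaaa => baa => bb
  | aaaababaab => aaababaab => aababaab => ababaab => aabaab => abaab => abbb
  | aaaaab => aaaab => aaab => aab => ab

aa->a; baa->bb; bab->ab; bba->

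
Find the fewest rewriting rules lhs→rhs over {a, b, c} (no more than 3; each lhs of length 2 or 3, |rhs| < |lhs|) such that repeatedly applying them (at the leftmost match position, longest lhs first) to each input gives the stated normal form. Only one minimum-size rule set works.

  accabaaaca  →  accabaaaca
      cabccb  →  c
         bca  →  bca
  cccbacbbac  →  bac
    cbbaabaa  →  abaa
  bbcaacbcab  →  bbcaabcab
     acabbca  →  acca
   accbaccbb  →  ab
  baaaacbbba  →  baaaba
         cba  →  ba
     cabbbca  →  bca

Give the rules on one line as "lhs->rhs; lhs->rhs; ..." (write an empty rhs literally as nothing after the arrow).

  | accabaaaca
  | cabccb => cabcb => cabb => c
  | bca
  | cccbacbbac => ccbacbbac => cbacbbac => bacbbac => babbac => bac

abb->; bba->; cb->b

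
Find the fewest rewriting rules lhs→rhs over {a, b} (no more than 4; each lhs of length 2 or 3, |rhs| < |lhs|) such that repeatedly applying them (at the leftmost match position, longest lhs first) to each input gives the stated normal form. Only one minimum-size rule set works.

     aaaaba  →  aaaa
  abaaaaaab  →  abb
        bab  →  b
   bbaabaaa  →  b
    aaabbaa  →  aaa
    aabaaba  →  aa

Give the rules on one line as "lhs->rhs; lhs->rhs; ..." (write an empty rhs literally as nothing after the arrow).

ba->; baa->bb; bba->b; bbb->b

  | aaaaba => aaaa
  | abaaaaaab => abbaaaab => abaaab => abbab => abb
  | bab => b
  | bbaabaaa => babaaa => baaa => bba => b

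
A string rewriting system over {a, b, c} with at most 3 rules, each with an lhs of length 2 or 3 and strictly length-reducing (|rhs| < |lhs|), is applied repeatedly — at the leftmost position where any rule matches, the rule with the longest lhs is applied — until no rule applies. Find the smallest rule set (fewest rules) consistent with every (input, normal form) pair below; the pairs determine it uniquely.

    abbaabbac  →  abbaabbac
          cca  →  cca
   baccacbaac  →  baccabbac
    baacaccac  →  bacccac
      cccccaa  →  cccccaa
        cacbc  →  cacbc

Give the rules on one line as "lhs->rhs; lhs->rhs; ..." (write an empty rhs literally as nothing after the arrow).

aca->c; cba->bb

  | abbaabbac
  | cca
  | baccacbaac => baccabbac
  | baacaccac => bacccac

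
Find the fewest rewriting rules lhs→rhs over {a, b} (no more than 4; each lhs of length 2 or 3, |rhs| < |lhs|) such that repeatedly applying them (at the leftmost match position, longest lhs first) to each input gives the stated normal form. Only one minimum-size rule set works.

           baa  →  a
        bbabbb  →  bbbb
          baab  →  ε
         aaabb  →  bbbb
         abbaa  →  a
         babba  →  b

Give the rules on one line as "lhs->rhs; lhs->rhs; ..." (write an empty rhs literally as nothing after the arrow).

aaa->bb; ab->; ba->

  | baa => a
  | bbabbb => bbbb
  | baab => ab => ε
  | aaabb => bbbb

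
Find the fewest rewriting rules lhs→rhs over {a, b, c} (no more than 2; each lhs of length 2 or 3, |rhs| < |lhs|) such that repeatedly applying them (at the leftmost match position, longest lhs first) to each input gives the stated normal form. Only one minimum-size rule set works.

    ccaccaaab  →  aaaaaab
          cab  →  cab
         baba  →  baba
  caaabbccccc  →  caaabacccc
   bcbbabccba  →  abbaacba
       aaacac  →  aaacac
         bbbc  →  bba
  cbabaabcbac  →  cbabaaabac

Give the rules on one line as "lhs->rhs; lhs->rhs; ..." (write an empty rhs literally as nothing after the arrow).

bc->a; cca->aa

  | ccaccaaab => aaccaaab => aaaaaab
  | cab
  | baba
  | caaabbccccc => caaabacccc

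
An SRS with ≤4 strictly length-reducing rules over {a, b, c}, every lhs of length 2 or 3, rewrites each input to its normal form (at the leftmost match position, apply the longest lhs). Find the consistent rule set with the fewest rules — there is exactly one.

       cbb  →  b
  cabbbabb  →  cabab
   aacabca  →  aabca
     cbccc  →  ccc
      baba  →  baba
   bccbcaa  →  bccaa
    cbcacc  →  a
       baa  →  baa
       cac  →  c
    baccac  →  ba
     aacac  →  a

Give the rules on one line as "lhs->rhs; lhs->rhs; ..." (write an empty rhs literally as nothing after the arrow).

ac->; acc->ba; bb->b; cb->

  | cbb => b
  | cabbbabb => cabbabb => cababb => cabab
  | aacabca => aabca
  | cbccc => ccc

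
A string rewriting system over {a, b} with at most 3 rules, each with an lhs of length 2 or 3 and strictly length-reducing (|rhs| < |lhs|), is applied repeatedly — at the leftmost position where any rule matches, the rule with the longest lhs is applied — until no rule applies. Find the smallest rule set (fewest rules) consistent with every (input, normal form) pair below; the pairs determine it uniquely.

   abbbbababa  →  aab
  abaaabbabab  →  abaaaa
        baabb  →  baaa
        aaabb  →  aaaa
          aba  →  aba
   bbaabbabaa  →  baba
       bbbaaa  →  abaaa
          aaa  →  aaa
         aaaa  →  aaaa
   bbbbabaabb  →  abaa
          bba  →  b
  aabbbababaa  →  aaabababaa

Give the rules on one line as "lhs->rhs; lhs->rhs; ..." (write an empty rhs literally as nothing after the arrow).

  | abbbbababa => aabbababa => aabbaba => aabba => aab
  | abaaabbabab => abaaabbab => abaaabb => abaaaa
  | baabb => baaa
  | aaabb => aaaa

bb->a; bba->b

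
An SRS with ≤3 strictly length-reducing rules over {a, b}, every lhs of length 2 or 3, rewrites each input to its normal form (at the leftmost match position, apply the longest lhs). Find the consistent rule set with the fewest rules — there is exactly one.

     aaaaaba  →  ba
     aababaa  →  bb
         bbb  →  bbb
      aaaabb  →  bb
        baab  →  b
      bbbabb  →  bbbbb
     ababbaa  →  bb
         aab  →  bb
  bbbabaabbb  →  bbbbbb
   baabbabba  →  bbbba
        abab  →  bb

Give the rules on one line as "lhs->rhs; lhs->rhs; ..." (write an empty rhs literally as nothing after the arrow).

  | aaaaaba => baaaba => aba => ba
  | aababaa => bbabaa => bbbaa => bb
  | bbb
  | aaaabb => baabb => bb

aa->b; ab->b; baa->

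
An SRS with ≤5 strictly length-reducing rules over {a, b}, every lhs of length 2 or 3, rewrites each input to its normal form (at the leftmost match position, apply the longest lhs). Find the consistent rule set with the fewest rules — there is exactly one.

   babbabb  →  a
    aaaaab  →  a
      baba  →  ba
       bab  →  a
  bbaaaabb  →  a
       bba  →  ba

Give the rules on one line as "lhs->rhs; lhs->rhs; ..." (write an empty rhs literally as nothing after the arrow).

  | babbabb => bbbabb => ababb => abbb => aab => bb => a
  | aaaaab => aaabb => abbb => aab => bb => a
  | baba => bba => ba
  | bab => bb => a

aab->bb; bab->bb; bb->a; bba->ba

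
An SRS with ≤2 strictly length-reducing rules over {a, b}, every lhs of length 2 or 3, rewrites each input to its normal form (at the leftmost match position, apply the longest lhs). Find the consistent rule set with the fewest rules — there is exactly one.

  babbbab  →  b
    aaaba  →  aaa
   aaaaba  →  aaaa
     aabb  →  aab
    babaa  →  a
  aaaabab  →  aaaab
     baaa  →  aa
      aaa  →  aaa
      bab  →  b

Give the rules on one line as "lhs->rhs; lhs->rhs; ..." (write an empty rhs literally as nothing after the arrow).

ba->; bb->b

  | babbbab => bbbab => bbab => bab => b
  | aaaba => aaa
  | aaaaba => aaaa
  | aabb => aab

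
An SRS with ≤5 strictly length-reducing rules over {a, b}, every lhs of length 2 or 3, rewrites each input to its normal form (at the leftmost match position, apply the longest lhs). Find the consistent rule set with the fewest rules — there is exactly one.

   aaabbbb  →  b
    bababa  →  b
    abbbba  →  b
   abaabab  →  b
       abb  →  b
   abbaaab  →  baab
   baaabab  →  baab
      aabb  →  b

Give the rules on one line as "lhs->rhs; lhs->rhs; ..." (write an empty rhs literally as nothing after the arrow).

  | aaabbbb => aabbbb => abbbb => bbbb => bbb => bb => b
  | bababa => bba => b
  | abbbba => bbbba => bbba => bba => b
  | abaabab => abab => b

aba->; abb->bb; bb->b; bba->b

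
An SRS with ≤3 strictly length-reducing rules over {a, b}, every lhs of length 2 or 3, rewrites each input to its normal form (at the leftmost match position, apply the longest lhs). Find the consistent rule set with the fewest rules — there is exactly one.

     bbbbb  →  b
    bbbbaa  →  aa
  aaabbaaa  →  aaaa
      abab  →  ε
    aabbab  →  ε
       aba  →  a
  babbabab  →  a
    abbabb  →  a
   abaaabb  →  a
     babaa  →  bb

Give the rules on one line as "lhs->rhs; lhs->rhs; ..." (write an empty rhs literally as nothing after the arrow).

  | bbbbb => abb => b
  | bbbbaa => abaa => aa
  | aaabbaaa => aabaaa => aaaa
  | abab => ab => ε

ab->; ba->b; bbb->a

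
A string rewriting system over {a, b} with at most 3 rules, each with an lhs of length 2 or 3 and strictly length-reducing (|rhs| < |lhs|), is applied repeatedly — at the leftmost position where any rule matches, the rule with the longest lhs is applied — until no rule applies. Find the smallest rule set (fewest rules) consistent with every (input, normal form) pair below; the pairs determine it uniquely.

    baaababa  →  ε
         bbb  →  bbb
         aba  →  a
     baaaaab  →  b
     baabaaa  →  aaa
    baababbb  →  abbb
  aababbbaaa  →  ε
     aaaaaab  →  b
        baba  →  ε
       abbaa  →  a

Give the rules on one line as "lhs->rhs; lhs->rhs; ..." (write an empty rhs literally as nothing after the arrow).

  | baaababa => aababa => baba => ba => ε
  | bbb
  | aba => a
  | baaaaab => aaaab => aab => b

aab->b; ba->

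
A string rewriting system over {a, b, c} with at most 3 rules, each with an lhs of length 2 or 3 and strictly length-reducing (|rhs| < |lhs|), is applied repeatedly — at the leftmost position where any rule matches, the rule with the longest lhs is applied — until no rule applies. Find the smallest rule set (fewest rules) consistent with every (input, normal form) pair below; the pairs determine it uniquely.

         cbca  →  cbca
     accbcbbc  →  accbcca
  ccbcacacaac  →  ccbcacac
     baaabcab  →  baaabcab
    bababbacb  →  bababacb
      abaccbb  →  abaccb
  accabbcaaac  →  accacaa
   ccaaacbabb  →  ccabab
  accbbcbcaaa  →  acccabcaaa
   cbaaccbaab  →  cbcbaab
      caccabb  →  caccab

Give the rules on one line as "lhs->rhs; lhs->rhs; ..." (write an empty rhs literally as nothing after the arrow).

  | cbca
  | accbcbbc => accbcca
  | ccbcacacaac => ccbcacac
  | baaabcab

aac->; bb->b; bbc->ca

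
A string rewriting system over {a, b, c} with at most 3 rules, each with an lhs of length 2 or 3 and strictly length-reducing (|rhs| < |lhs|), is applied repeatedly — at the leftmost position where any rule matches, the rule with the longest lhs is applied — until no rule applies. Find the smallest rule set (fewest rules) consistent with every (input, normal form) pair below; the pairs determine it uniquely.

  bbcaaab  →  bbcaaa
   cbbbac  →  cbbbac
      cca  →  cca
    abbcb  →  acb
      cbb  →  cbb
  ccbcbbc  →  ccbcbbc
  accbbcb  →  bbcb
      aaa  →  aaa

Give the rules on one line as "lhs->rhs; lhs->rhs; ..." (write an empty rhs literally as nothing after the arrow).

ab->a; acc->

  | bbcaaab => bbcaaa
  | cbbbac
  | cca
  | abbcb => abcb => acb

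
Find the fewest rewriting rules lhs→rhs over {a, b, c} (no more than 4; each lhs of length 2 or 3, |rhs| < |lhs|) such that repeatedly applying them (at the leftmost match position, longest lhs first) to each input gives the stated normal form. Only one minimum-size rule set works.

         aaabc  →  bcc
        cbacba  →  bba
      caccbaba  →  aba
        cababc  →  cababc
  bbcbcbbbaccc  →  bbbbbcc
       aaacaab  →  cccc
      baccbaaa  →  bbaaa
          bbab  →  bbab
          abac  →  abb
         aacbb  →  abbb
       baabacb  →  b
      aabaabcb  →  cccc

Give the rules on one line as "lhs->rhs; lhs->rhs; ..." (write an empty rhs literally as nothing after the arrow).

aab->cc; ac->b; cb->

  | aaabc => accc => bcc
  | cbacba => acba => bba
  | caccbaba => cbcbaba => cbaba => aba
  | cababc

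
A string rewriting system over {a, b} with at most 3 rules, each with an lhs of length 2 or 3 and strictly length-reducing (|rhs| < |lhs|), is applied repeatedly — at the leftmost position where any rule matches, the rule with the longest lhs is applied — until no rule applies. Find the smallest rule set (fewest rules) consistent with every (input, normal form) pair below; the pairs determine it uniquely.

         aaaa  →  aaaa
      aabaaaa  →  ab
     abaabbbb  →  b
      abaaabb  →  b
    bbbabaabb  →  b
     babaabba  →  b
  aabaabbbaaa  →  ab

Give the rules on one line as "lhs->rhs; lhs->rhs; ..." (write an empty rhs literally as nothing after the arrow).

aba->bb; bb->b; bba->bb

  | aaaa
  | aabaaaa => abbaaa => abbaa => abba => abb => ab
  | abaabbbb => bbabbbb => bbbbbb => bbbbb => bbbb => bbb => bb => b
  | abaaabb => bbaabb => bbabb => bbbb => bbb => bb => b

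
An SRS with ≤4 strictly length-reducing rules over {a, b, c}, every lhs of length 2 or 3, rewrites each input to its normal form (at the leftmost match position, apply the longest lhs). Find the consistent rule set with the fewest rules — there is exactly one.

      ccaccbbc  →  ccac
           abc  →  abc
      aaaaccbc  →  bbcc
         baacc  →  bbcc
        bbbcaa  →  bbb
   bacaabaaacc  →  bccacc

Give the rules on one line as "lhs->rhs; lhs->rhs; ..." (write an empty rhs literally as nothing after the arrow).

aa->b; abb->cc; cb->

  | ccaccbbc => ccacbc => ccac
  | abc
  | aaaaccbc => baaccbc => bbccbc => bbcc
  | baacc => bbcc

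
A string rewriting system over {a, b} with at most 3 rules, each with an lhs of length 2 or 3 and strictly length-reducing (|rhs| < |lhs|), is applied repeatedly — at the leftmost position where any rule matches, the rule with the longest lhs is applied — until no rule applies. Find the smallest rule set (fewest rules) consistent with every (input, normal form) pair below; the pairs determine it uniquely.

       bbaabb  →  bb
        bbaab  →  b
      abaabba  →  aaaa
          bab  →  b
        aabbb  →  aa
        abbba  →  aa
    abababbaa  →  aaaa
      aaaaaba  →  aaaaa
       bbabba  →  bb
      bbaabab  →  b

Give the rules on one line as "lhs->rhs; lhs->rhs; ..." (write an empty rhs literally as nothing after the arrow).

ab->; abb->aa; ba->

  | bbaabb => babb => bb
  | bbaab => bab => b
  | abaabba => aabba => aaaa
  | bab => b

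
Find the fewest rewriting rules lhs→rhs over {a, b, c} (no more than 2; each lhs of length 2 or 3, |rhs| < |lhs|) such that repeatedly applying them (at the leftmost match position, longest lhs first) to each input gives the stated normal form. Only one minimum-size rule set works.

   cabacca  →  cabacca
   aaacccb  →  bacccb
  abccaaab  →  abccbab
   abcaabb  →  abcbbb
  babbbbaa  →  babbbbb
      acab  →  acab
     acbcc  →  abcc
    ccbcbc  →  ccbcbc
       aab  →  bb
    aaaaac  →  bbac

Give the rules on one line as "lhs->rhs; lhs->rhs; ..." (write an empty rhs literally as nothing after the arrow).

  | cabacca
  | aaacccb => bacccb
  | abccaaab => abccbab
  | abcaabb => abcbbb

aa->b; acb->ab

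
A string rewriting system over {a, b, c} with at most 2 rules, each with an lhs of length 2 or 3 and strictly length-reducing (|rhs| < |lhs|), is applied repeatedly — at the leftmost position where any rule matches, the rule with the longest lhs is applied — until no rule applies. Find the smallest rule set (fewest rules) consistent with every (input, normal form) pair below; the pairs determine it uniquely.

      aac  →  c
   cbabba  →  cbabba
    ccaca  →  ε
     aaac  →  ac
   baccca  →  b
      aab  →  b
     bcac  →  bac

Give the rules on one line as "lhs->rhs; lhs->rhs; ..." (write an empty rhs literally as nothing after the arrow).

  | aac => c
  | cbabba
  | ccaca => caca => aca => aa => ε
  | aaac => ac

aa->; ca->a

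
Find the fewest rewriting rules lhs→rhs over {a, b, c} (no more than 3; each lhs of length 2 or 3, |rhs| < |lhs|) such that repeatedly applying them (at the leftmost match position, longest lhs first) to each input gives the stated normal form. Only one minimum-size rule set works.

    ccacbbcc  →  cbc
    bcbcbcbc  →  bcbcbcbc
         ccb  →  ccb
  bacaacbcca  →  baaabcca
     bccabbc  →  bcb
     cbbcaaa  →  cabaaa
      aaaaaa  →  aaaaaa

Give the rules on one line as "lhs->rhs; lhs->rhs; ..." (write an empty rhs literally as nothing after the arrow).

  | ccacbbcc => ccabbcc => ccaabc => cbc
  | bcbcbcbc
  | ccb
  | bacaacbcca => baaacbcca => baaabcca

ac->a; bbc->ab; caa->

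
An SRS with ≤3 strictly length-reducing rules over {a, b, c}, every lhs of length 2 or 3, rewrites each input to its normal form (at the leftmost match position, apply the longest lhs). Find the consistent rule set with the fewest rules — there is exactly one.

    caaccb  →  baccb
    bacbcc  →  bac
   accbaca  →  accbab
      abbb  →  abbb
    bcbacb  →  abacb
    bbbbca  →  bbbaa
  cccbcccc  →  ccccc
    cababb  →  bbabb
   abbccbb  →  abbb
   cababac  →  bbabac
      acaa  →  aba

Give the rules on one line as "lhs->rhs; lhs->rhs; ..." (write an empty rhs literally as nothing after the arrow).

bc->a; bcc->; ca->b

  | caaccb => baccb
  | bacbcc => bac
  | accbaca => accbab
  | abbb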